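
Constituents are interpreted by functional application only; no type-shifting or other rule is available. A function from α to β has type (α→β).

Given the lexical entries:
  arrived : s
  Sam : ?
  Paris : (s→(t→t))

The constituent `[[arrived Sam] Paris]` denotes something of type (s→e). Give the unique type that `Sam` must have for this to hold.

For [[arrived Sam] Paris] to have type (s→e) with Paris of type (s→(t→t)), [arrived Sam] must be the function: [arrived Sam] : ((s→(t→t))→(s→e)).
For [arrived Sam] to have type ((s→(t→t))→(s→e)) with arrived of type s, Sam must be the function: Sam : (s→((s→(t→t))→(s→e))).

(s→((s→(t→t))→(s→e)))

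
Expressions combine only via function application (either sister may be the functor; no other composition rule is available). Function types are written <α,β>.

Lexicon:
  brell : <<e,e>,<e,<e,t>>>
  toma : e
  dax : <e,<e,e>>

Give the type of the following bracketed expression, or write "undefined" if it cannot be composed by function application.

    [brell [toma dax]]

[toma dax]: <e,<e,e>> applied to e yields <e,e>.
[brell [toma dax]]: <<e,e>,<e,<e,t>>> applied to <e,e> yields <e,<e,t>>.

<e,<e,t>>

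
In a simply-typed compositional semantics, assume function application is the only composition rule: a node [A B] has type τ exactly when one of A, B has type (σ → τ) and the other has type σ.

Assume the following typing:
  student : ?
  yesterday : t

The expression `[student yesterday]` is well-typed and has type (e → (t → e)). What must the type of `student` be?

[student yesterday] must have type (e → (t → e)). The sister yesterday has type t; that is not a function onto (e → (t → e)), so student must be the functor, of type (t → (e → (t → e))).

(t → (e → (t → e)))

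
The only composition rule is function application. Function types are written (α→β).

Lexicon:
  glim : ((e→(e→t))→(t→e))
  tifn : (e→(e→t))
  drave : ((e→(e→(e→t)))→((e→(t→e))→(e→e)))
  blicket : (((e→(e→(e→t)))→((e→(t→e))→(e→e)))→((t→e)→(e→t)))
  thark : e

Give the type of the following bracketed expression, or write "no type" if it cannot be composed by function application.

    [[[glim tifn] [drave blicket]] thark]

t

[glim tifn]: glim is ((e→(e→t))→(t→e)), tifn is (e→(e→t)); result (t→e).
[drave blicket]: blicket is (((e→(e→(e→t)))→((e→(t→e))→(e→e)))→((t→e)→(e→t))), drave is ((e→(e→(e→t)))→((e→(t→e))→(e→e))); result ((t→e)→(e→t)).
[[glim tifn] [drave blicket]]: [drave blicket] is ((t→e)→(e→t)), [glim tifn] is (t→e); result (e→t).
[[[glim tifn] [drave blicket]] thark]: [[glim tifn] [drave blicket]] is (e→t), thark is e; result t.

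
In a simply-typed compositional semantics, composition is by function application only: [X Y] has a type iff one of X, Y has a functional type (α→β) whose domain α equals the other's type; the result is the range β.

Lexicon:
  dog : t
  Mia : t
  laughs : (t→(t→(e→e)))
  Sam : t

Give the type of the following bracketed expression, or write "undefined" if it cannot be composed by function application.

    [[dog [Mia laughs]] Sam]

undefined

[Mia laughs]: (t→(t→(e→e))) applied to t yields (t→(e→e)).
[dog [Mia laughs]]: (t→(e→e)) applied to t yields (e→e).
At [[dog [Mia laughs]] Sam]: neither (e→e) nor t can take the other as argument; the node is ill-typed.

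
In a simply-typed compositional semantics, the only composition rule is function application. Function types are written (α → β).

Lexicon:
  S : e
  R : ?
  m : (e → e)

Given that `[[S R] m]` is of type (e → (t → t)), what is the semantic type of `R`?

[[S R] m] must have type (e → (t → t)). The sister m has type (e → e); that is not a function onto (e → (t → t)), so [S R] must be the functor, of type ((e → e) → (e → (t → t))).
[S R] must have type ((e → e) → (e → (t → t))). The sister S has type e; that is not a function onto ((e → e) → (e → (t → t))), so R must be the functor, of type (e → ((e → e) → (e → (t → t)))).

(e → ((e → e) → (e → (t → t))))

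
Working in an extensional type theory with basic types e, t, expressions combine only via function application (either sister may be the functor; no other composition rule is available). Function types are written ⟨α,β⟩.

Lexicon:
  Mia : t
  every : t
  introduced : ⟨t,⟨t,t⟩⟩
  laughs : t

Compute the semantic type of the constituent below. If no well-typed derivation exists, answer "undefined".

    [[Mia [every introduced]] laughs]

undefined

[every introduced] — introduced of type ⟨t,⟨t,t⟩⟩ combines with every of type t: type ⟨t,t⟩.
[Mia [every introduced]] — [every introduced] of type ⟨t,t⟩ combines with Mia of type t: type t.
At [[Mia [every introduced]] laughs]: neither t nor t can take the other as argument; the node is ill-typed.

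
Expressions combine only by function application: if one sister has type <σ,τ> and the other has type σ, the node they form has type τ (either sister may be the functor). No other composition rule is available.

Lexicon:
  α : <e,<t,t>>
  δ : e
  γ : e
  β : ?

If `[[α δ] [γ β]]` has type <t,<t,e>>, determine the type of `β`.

<e,<<t,t>,<t,<t,e>>>>

[[α δ] [γ β]] must have type <t,<t,e>>. The sister [α δ] has type <t,t>; that is not a function onto <t,<t,e>>, so [γ β] must be the functor, of type <<t,t>,<t,<t,e>>>.
[γ β] must have type <<t,t>,<t,<t,e>>>. The sister γ has type e; that is not a function onto <<t,t>,<t,<t,e>>>, so β must be the functor, of type <e,<<t,t>,<t,<t,e>>>>.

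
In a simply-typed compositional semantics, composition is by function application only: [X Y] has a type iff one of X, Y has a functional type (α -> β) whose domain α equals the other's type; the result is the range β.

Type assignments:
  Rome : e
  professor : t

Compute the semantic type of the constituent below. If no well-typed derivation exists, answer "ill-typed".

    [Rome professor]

[Rome professor]: e with t — neither is a function whose domain matches the other; composition fails here.

ill-typed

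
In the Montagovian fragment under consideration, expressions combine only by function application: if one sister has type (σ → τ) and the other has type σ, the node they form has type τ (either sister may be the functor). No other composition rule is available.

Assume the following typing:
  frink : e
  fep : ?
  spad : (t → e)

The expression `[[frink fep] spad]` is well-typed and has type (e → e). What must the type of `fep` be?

For [[frink fep] spad] to have type (e → e) with spad of type (t → e), [frink fep] must be the function: [frink fep] : ((t → e) → (e → e)).
For [frink fep] to have type ((t → e) → (e → e)) with frink of type e, fep must be the function: fep : (e → ((t → e) → (e → e))).

(e → ((t → e) → (e → e)))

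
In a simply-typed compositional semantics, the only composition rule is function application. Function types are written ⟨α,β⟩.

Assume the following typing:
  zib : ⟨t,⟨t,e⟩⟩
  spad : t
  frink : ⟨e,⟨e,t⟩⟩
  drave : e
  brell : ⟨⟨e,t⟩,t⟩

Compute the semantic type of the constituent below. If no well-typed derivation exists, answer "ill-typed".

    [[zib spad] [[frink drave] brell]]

e

[zib spad]: ⟨t,⟨t,e⟩⟩ applied to t yields ⟨t,e⟩.
[frink drave]: ⟨e,⟨e,t⟩⟩ applied to e yields ⟨e,t⟩.
[[frink drave] brell]: ⟨⟨e,t⟩,t⟩ applied to ⟨e,t⟩ yields t.
[[zib spad] [[frink drave] brell]]: ⟨t,e⟩ applied to t yields e.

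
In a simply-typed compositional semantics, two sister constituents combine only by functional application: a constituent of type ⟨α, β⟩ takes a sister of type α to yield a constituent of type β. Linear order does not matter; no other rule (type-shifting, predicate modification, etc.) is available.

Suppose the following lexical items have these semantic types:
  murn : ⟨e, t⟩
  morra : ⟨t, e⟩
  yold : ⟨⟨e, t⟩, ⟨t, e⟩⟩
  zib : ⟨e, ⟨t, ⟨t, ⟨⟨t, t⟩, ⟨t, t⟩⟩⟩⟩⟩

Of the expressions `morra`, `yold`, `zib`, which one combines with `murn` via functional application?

morra : ⟨t, e⟩ — does not combine with murn.
yold — combines: yold : ⟨⟨e, t⟩, ⟨t, e⟩⟩ takes murn : ⟨e, t⟩ as argument, giving ⟨t, e⟩.
zib : ⟨e, ⟨t, ⟨t, ⟨⟨t, t⟩, ⟨t, t⟩⟩⟩⟩⟩ — does not combine with murn.

yold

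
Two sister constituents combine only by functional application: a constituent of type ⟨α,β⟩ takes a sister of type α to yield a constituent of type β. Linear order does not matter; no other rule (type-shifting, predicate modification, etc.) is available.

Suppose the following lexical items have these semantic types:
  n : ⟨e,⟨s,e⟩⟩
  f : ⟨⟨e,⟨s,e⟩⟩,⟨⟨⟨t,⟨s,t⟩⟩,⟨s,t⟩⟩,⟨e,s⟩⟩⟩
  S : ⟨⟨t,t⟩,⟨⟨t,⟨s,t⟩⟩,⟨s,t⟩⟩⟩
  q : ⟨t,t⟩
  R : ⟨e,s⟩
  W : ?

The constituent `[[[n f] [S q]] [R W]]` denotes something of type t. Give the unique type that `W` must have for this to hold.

⟨⟨e,s⟩,⟨⟨e,s⟩,t⟩⟩

For [[[n f] [S q]] [R W]] to have type t with [[n f] [S q]] of type ⟨e,s⟩, [R W] must be the function: [R W] : ⟨⟨e,s⟩,t⟩.
For [R W] to have type ⟨⟨e,s⟩,t⟩ with R of type ⟨e,s⟩, W must be the function: W : ⟨⟨e,s⟩,⟨⟨e,s⟩,t⟩⟩.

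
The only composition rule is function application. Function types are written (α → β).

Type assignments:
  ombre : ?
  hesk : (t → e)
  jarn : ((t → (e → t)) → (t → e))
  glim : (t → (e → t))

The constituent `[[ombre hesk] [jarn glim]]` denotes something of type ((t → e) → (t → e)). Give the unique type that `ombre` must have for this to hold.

[[ombre hesk] [jarn glim]] is required to be ((t → e) → (t → e)). [jarn glim] : (t → e) cannot yield ((t → e) → (t → e)) as functor, so [ombre hesk] : ((t → e) → ((t → e) → (t → e))).
[ombre hesk] is required to be ((t → e) → ((t → e) → (t → e))). hesk : (t → e) cannot yield ((t → e) → ((t → e) → (t → e))) as functor, so ombre : ((t → e) → ((t → e) → ((t → e) → (t → e)))).

((t → e) → ((t → e) → ((t → e) → (t → e))))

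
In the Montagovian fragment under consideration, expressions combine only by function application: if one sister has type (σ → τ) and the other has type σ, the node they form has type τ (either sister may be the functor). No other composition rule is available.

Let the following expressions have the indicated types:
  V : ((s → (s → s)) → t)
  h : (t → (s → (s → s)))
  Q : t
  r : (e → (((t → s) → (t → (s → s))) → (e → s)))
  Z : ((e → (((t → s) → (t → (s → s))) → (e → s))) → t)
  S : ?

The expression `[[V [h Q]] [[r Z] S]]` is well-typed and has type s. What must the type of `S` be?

(t → (t → s))

At [[V [h Q]] [[r Z] S]] (required: s): [V [h Q]] is t, which is not a function with range s; hence [[r Z] S] is the functor — type (t → s).
At [[r Z] S] (required: (t → s)): [r Z] is t, which is not a function with range (t → s); hence S is the functor — type (t → (t → s)).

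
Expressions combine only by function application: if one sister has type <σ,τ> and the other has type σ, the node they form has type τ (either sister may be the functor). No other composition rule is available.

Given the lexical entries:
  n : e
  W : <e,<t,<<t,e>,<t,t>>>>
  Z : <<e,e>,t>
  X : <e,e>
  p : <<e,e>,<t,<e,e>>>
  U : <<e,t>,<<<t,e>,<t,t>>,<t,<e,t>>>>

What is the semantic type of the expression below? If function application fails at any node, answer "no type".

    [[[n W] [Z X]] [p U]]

no type

[n W]: <e,<t,<<t,e>,<t,t>>>> applied to e yields <t,<<t,e>,<t,t>>>.
[Z X]: <<e,e>,t> applied to <e,e> yields t.
[[n W] [Z X]]: <t,<<t,e>,<t,t>>> applied to t yields <<t,e>,<t,t>>.
[p U]: <<e,e>,<t,<e,e>>> and <<e,t>,<<<t,e>,<t,t>>,<t,<e,t>>>> cannot combine by function application — type clash.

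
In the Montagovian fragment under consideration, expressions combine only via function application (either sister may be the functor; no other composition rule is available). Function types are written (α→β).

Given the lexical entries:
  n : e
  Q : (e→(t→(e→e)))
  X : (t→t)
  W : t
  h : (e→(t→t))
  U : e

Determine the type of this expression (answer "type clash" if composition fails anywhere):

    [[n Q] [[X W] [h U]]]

At [n Q], Q : (e→(t→(e→e))) takes n : e, giving (t→(e→e)).
At [X W], X : (t→t) takes W : t, giving t.
At [h U], h : (e→(t→t)) takes U : e, giving (t→t).
At [[X W] [h U]], [h U] : (t→t) takes [X W] : t, giving t.
At [[n Q] [[X W] [h U]]], [n Q] : (t→(e→e)) takes [[X W] [h U]] : t, giving (e→e).

(e→e)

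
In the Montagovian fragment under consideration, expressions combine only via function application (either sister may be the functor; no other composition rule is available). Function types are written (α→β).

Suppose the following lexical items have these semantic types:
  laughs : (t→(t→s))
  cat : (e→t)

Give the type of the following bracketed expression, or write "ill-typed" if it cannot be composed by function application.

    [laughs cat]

ill-typed

[laughs cat]: (t→(t→s)) with (e→t) — neither is a function whose domain matches the other; composition fails here.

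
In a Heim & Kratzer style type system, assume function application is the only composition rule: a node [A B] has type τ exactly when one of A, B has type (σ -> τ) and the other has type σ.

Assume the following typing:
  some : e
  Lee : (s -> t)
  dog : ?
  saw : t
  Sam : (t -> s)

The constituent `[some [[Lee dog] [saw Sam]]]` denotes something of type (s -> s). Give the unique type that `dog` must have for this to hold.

For [some [[Lee dog] [saw Sam]]] to have type (s -> s) with some of type e, [[Lee dog] [saw Sam]] must be the function: [[Lee dog] [saw Sam]] : (e -> (s -> s)).
For [[Lee dog] [saw Sam]] to have type (e -> (s -> s)) with [saw Sam] of type s, [Lee dog] must be the function: [Lee dog] : (s -> (e -> (s -> s))).
For [Lee dog] to have type (s -> (e -> (s -> s))) with Lee of type (s -> t), dog must be the function: dog : ((s -> t) -> (s -> (e -> (s -> s)))).

((s -> t) -> (s -> (e -> (s -> s))))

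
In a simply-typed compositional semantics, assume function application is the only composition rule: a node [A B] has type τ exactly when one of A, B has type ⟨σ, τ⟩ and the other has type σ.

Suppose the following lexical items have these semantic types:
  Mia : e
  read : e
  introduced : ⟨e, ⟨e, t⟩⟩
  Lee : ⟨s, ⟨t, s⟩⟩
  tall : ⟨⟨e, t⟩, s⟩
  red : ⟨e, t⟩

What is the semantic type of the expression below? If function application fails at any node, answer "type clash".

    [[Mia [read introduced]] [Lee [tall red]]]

[read introduced]: functor introduced : ⟨e, ⟨e, t⟩⟩, argument read : e; result ⟨e, t⟩.
[Mia [read introduced]]: functor [read introduced] : ⟨e, t⟩, argument Mia : e; result t.
[tall red]: functor tall : ⟨⟨e, t⟩, s⟩, argument red : ⟨e, t⟩; result s.
[Lee [tall red]]: functor Lee : ⟨s, ⟨t, s⟩⟩, argument [tall red] : s; result ⟨t, s⟩.
[[Mia [read introduced]] [Lee [tall red]]]: functor [Lee [tall red]] : ⟨t, s⟩, argument [Mia [read introduced]] : t; result s.

s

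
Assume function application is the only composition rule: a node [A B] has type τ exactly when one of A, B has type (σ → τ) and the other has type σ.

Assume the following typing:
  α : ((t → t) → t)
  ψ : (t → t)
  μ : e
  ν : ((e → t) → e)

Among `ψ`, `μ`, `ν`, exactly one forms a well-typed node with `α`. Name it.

ψ

ψ — combines: α : ((t → t) → t) takes ψ : (t → t) as argument, giving t.
μ : e — does not combine with α.
ν : ((e → t) → e) — does not combine with α.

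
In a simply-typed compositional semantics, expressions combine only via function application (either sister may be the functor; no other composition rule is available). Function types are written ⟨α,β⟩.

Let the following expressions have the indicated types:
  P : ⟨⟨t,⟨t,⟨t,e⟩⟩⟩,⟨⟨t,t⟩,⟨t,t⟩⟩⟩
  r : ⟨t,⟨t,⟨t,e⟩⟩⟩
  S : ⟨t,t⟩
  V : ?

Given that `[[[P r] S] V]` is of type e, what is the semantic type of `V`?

⟨⟨t,t⟩,e⟩

[[[P r] S] V] is required to be e. [[P r] S] : ⟨t,t⟩ cannot yield e as functor, so V : ⟨⟨t,t⟩,e⟩.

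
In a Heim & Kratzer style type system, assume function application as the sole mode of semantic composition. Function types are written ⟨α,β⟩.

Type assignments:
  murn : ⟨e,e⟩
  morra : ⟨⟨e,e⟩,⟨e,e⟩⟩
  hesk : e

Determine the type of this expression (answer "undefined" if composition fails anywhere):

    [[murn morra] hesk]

e

[murn morra]: ⟨⟨e,e⟩,⟨e,e⟩⟩ applied to ⟨e,e⟩ yields ⟨e,e⟩.
[[murn morra] hesk]: ⟨e,e⟩ applied to e yields e.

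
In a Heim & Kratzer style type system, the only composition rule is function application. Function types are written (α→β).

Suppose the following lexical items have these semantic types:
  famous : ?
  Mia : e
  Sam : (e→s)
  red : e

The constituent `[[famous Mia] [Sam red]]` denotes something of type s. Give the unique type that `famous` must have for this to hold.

[[famous Mia] [Sam red]] is required to be s. [Sam red] : s cannot yield s as functor, so [famous Mia] : (s→s).
[famous Mia] is required to be (s→s). Mia : e cannot yield (s→s) as functor, so famous : (e→(s→s)).

(e→(s→s))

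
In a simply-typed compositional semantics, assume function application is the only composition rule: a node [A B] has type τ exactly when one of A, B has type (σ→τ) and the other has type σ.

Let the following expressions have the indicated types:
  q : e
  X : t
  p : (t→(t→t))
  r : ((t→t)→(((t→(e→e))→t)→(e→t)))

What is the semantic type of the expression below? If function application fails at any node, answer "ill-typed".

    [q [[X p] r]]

[X p]: functor p : (t→(t→t)), argument X : t; result (t→t).
[[X p] r]: functor r : ((t→t)→(((t→(e→e))→t)→(e→t))), argument [X p] : (t→t); result (((t→(e→e))→t)→(e→t)).
[q [[X p] r]]: e with (((t→(e→e))→t)→(e→t)) — neither is a function whose domain matches the other; composition fails here.

ill-typed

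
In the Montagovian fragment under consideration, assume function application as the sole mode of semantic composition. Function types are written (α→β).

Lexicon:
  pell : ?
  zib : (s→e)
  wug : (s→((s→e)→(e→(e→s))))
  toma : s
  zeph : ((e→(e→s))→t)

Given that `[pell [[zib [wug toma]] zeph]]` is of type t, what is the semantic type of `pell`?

[pell [[zib [wug toma]] zeph]] must have type t. The sister [[zib [wug toma]] zeph] has type t; that is not a function onto t, so pell must be the functor, of type (t→t).

(t→t)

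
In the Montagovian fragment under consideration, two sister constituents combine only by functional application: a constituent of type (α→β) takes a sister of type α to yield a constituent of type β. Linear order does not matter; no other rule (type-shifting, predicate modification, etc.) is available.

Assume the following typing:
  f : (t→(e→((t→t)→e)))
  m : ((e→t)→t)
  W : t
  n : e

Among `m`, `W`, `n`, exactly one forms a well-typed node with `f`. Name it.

m : ((e→t)→t) — neither side's domain matches the other.
W — combines: f : (t→(e→((t→t)→e))) takes W : t as argument, giving (e→((t→t)→e)).
n : e — neither side's domain matches the other.

W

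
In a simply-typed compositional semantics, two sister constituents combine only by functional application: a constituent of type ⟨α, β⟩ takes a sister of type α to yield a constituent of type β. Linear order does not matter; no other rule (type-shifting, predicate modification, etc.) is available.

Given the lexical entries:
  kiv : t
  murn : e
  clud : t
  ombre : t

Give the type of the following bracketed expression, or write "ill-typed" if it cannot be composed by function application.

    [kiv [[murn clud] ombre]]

[murn clud]: e and t cannot combine by function application — type clash.

ill-typed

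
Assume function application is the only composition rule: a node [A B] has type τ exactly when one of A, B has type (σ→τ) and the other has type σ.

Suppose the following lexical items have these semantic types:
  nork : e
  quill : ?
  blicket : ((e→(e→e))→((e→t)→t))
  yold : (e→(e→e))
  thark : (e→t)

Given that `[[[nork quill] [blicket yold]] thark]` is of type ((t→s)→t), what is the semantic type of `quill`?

[[[nork quill] [blicket yold]] thark] must have type ((t→s)→t). The sister thark has type (e→t); that is not a function onto ((t→s)→t), so [[nork quill] [blicket yold]] must be the functor, of type ((e→t)→((t→s)→t)).
[[nork quill] [blicket yold]] must have type ((e→t)→((t→s)→t)). The sister [blicket yold] has type ((e→t)→t); that is not a function onto ((e→t)→((t→s)→t)), so [nork quill] must be the functor, of type (((e→t)→t)→((e→t)→((t→s)→t))).
[nork quill] must have type (((e→t)→t)→((e→t)→((t→s)→t))). The sister nork has type e; that is not a function onto (((e→t)→t)→((e→t)→((t→s)→t))), so quill must be the functor, of type (e→(((e→t)→t)→((e→t)→((t→s)→t)))).

(e→(((e→t)→t)→((e→t)→((t→s)→t))))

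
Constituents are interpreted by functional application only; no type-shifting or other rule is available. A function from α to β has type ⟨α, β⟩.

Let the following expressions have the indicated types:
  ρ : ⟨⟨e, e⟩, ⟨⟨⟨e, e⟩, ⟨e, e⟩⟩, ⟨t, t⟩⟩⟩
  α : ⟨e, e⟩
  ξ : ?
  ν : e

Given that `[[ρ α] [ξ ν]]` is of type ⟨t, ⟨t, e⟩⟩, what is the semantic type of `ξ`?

[[ρ α] [ξ ν]] is required to be ⟨t, ⟨t, e⟩⟩. [ρ α] : ⟨⟨⟨e, e⟩, ⟨e, e⟩⟩, ⟨t, t⟩⟩ cannot yield ⟨t, ⟨t, e⟩⟩ as functor, so [ξ ν] : ⟨⟨⟨⟨e, e⟩, ⟨e, e⟩⟩, ⟨t, t⟩⟩, ⟨t, ⟨t, e⟩⟩⟩.
[ξ ν] is required to be ⟨⟨⟨⟨e, e⟩, ⟨e, e⟩⟩, ⟨t, t⟩⟩, ⟨t, ⟨t, e⟩⟩⟩. ν : e cannot yield ⟨⟨⟨⟨e, e⟩, ⟨e, e⟩⟩, ⟨t, t⟩⟩, ⟨t, ⟨t, e⟩⟩⟩ as functor, so ξ : ⟨e, ⟨⟨⟨⟨e, e⟩, ⟨e, e⟩⟩, ⟨t, t⟩⟩, ⟨t, ⟨t, e⟩⟩⟩⟩.

⟨e, ⟨⟨⟨⟨e, e⟩, ⟨e, e⟩⟩, ⟨t, t⟩⟩, ⟨t, ⟨t, e⟩⟩⟩⟩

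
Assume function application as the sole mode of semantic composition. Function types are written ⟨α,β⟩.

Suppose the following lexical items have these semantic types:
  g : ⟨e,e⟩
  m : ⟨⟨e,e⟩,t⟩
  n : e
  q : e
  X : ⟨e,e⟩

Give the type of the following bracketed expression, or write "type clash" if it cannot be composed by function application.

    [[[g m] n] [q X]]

type clash

[g m] — m of type ⟨⟨e,e⟩,t⟩ combines with g of type ⟨e,e⟩: type t.
[[g m] n]: t and e cannot combine by function application — type clash.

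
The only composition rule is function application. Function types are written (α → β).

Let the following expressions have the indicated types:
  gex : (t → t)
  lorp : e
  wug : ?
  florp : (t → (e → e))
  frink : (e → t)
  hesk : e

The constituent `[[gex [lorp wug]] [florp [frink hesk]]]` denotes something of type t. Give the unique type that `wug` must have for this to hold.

(e → ((t → t) → ((e → e) → t)))

[[gex [lorp wug]] [florp [frink hesk]]] is required to be t. [florp [frink hesk]] : (e → e) cannot yield t as functor, so [gex [lorp wug]] : ((e → e) → t).
[gex [lorp wug]] is required to be ((e → e) → t). gex : (t → t) cannot yield ((e → e) → t) as functor, so [lorp wug] : ((t → t) → ((e → e) → t)).
[lorp wug] is required to be ((t → t) → ((e → e) → t)). lorp : e cannot yield ((t → t) → ((e → e) → t)) as functor, so wug : (e → ((t → t) → ((e → e) → t))).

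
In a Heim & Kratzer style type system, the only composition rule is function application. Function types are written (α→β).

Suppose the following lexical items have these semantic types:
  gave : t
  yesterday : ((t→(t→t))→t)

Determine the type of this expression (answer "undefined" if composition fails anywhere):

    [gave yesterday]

undefined

At [gave yesterday]: neither t nor ((t→(t→t))→t) can take the other as argument; the node is ill-typed.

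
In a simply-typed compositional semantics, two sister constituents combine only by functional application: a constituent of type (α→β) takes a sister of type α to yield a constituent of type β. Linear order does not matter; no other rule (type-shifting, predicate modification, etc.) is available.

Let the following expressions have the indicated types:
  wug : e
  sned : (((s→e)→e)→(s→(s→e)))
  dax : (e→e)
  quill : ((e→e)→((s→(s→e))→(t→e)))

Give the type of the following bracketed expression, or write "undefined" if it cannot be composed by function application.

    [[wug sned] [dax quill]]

[wug sned]: e with (((s→e)→e)→(s→(s→e))) — neither is a function whose domain matches the other; composition fails here.

undefined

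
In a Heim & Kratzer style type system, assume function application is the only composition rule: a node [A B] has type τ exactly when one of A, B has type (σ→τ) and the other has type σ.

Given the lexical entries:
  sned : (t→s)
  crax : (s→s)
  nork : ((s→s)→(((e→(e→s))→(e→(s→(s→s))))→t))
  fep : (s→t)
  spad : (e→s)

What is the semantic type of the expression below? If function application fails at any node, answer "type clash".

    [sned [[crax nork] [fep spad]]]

At [crax nork], nork : ((s→s)→(((e→(e→s))→(e→(s→(s→s))))→t)) takes crax : (s→s), giving (((e→(e→s))→(e→(s→(s→s))))→t).
[fep spad]: (s→t) with (e→s) — neither is a function whose domain matches the other; composition fails here.

type clash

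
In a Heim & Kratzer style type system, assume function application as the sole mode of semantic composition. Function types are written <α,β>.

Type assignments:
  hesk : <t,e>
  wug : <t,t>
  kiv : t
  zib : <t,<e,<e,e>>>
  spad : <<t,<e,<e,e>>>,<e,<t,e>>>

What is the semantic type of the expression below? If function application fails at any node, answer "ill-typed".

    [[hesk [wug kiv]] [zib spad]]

<t,e>

[wug kiv]: <t,t> applied to t yields t.
[hesk [wug kiv]]: <t,e> applied to t yields e.
[zib spad]: <<t,<e,<e,e>>>,<e,<t,e>>> applied to <t,<e,<e,e>>> yields <e,<t,e>>.
[[hesk [wug kiv]] [zib spad]]: <e,<t,e>> applied to e yields <t,e>.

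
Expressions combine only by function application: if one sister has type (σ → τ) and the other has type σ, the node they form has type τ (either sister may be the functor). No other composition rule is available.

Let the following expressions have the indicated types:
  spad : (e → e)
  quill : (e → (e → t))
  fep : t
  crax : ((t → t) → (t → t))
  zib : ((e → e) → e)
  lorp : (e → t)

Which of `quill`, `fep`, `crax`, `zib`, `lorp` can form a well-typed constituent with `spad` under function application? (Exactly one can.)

quill : (e → (e → t)) — does not combine with spad.
fep : t — does not combine with spad.
crax : ((t → t) → (t → t)) — does not combine with spad.
zib — combines: zib : ((e → e) → e) takes spad : (e → e) as argument, giving e.
lorp : (e → t) — does not combine with spad.

zib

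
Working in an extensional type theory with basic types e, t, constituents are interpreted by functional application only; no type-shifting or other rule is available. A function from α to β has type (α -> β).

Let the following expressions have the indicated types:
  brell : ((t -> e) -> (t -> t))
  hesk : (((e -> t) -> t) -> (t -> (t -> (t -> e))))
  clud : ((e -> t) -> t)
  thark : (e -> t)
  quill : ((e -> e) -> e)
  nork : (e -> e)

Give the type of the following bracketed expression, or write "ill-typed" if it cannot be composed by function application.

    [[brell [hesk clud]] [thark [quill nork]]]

[hesk clud]: functor hesk : (((e -> t) -> t) -> (t -> (t -> (t -> e)))), argument clud : ((e -> t) -> t); result (t -> (t -> (t -> e))).
[brell [hesk clud]]: ((t -> e) -> (t -> t)) and (t -> (t -> (t -> e))) cannot combine by function application — type clash.

ill-typed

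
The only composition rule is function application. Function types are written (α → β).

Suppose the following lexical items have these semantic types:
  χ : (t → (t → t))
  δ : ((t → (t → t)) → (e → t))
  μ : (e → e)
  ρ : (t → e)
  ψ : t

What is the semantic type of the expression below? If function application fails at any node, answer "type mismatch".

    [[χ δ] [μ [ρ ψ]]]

At [χ δ], δ : ((t → (t → t)) → (e → t)) takes χ : (t → (t → t)), giving (e → t).
At [ρ ψ], ρ : (t → e) takes ψ : t, giving e.
At [μ [ρ ψ]], μ : (e → e) takes [ρ ψ] : e, giving e.
At [[χ δ] [μ [ρ ψ]]], [χ δ] : (e → t) takes [μ [ρ ψ]] : e, giving t.

t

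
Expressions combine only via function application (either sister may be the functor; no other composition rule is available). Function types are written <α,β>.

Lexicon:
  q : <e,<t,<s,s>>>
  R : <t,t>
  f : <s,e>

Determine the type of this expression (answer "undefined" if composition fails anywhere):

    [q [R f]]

[R f]: <t,t> with <s,e> — neither is a function whose domain matches the other; composition fails here.

undefined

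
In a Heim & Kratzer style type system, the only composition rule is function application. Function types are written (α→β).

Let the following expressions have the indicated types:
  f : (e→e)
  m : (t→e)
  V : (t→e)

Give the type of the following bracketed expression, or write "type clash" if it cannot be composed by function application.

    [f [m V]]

type clash

[m V]: (t→e) and (t→e) cannot combine by function application — type clash.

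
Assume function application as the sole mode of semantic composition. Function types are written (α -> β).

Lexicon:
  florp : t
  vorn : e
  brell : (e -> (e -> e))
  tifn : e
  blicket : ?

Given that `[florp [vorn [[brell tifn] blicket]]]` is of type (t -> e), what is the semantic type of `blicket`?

[florp [vorn [[brell tifn] blicket]]] is required to be (t -> e). florp : t cannot yield (t -> e) as functor, so [vorn [[brell tifn] blicket]] : (t -> (t -> e)).
[vorn [[brell tifn] blicket]] is required to be (t -> (t -> e)). vorn : e cannot yield (t -> (t -> e)) as functor, so [[brell tifn] blicket] : (e -> (t -> (t -> e))).
[[brell tifn] blicket] is required to be (e -> (t -> (t -> e))). [brell tifn] : (e -> e) cannot yield (e -> (t -> (t -> e))) as functor, so blicket : ((e -> e) -> (e -> (t -> (t -> e)))).

((e -> e) -> (e -> (t -> (t -> e))))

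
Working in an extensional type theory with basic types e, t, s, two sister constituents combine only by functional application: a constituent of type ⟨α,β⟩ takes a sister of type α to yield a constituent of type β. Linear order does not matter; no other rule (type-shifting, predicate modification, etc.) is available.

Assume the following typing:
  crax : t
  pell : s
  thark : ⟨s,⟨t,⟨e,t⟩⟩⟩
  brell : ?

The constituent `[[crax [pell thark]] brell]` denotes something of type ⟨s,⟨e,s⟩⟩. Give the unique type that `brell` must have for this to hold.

[[crax [pell thark]] brell] must have type ⟨s,⟨e,s⟩⟩. The sister [crax [pell thark]] has type ⟨e,t⟩; that is not a function onto ⟨s,⟨e,s⟩⟩, so brell must be the functor, of type ⟨⟨e,t⟩,⟨s,⟨e,s⟩⟩⟩.

⟨⟨e,t⟩,⟨s,⟨e,s⟩⟩⟩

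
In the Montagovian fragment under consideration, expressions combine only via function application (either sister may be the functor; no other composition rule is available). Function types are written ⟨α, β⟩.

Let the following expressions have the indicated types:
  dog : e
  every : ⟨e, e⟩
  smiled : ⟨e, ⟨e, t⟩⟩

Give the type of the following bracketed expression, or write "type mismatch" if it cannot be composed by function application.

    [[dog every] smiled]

⟨e, t⟩

[dog every]: ⟨e, e⟩ applied to e yields e.
[[dog every] smiled]: ⟨e, ⟨e, t⟩⟩ applied to e yields ⟨e, t⟩.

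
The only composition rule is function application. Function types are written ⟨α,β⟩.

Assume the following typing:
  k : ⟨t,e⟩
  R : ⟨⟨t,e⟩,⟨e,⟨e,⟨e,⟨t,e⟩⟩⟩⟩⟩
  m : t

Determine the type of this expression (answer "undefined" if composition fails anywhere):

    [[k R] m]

undefined

[k R]: R is ⟨⟨t,e⟩,⟨e,⟨e,⟨e,⟨t,e⟩⟩⟩⟩⟩, k is ⟨t,e⟩; result ⟨e,⟨e,⟨e,⟨t,e⟩⟩⟩⟩.
[[k R] m]: ⟨e,⟨e,⟨e,⟨t,e⟩⟩⟩⟩ with t — neither is a function whose domain matches the other; composition fails here.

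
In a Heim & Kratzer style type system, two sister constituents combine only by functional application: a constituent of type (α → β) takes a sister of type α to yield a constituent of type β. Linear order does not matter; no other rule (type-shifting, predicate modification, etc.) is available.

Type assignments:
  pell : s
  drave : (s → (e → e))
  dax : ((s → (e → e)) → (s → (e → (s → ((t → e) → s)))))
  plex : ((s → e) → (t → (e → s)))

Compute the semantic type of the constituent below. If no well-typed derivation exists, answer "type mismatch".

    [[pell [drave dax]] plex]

[drave dax]: functor dax : ((s → (e → e)) → (s → (e → (s → ((t → e) → s))))), argument drave : (s → (e → e)); result (s → (e → (s → ((t → e) → s)))).
[pell [drave dax]]: functor [drave dax] : (s → (e → (s → ((t → e) → s)))), argument pell : s; result (e → (s → ((t → e) → s))).
At [[pell [drave dax]] plex]: neither (e → (s → ((t → e) → s))) nor ((s → e) → (t → (e → s))) can take the other as argument; the node is ill-typed.

type mismatch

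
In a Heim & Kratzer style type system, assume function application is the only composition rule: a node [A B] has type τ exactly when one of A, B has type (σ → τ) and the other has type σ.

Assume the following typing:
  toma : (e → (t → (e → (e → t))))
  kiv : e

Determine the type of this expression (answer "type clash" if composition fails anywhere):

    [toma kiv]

[toma kiv]: functor toma : (e → (t → (e → (e → t)))), argument kiv : e; result (t → (e → (e → t))).

(t → (e → (e → t)))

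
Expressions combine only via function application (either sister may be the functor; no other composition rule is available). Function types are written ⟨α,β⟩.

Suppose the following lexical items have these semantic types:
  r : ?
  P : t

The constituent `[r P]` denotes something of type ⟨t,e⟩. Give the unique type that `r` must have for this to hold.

⟨t,⟨t,e⟩⟩

At [r P] (required: ⟨t,e⟩): P is t, which is not a function with range ⟨t,e⟩; hence r is the functor — type ⟨t,⟨t,e⟩⟩.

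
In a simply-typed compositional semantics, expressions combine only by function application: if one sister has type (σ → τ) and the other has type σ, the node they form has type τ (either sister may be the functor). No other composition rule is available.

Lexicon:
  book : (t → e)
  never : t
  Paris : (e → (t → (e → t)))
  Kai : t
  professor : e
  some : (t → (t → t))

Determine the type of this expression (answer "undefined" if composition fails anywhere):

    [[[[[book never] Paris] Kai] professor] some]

[book never] — book of type (t → e) combines with never of type t: type e.
[[book never] Paris] — Paris of type (e → (t → (e → t))) combines with [book never] of type e: type (t → (e → t)).
[[[book never] Paris] Kai] — [[book never] Paris] of type (t → (e → t)) combines with Kai of type t: type (e → t).
[[[[book never] Paris] Kai] professor] — [[[book never] Paris] Kai] of type (e → t) combines with professor of type e: type t.
[[[[[book never] Paris] Kai] professor] some] — some of type (t → (t → t)) combines with [[[[book never] Paris] Kai] professor] of type t: type (t → t).

(t → t)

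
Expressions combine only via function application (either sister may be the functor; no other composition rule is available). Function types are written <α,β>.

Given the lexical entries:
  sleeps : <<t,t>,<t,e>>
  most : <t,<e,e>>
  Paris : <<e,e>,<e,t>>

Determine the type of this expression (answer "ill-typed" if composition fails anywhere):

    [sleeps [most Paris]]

ill-typed

At [most Paris]: neither <t,<e,e>> nor <<e,e>,<e,t>> can take the other as argument; the node is ill-typed.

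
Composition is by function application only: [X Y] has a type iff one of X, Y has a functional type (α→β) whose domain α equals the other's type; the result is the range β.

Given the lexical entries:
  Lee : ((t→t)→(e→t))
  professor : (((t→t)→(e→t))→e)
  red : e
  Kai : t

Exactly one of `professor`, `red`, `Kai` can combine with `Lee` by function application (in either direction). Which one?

professor

professor — combines: professor : (((t→t)→(e→t))→e) takes Lee : ((t→t)→(e→t)) as argument, giving e.
red : e — no; Lee wants (t→t), and red wants nothing (atomic).
Kai : t — no; Lee wants (t→t), and Kai wants nothing (atomic).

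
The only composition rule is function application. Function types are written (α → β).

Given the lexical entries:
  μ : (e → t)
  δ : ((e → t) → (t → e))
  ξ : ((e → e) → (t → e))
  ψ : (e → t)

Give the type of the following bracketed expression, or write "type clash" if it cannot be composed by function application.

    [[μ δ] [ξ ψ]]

type clash

[μ δ] — δ of type ((e → t) → (t → e)) combines with μ of type (e → t): type (t → e).
[ξ ψ]: ((e → e) → (t → e)) and (e → t) cannot combine by function application — type clash.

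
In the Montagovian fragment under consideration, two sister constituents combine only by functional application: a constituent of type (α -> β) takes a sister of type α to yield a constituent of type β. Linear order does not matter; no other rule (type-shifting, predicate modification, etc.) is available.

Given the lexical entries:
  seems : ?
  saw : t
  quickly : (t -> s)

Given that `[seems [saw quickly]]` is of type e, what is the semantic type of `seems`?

(s -> e)

At [seems [saw quickly]] (required: e): [saw quickly] is s, which is not a function with range e; hence seems is the functor — type (s -> e).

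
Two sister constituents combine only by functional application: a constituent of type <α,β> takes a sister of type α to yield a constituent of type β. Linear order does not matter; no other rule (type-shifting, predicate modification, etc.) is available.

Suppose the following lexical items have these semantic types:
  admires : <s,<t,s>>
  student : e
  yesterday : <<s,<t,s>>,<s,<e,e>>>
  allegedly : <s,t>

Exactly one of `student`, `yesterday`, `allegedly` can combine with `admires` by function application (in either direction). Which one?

yesterday

student : e — no; admires wants s, and student wants nothing (atomic).
yesterday — combines: yesterday : <<s,<t,s>>,<s,<e,e>>> takes admires : <s,<t,s>> as argument, giving <s,<e,e>>.
allegedly : <s,t> — no; admires wants s, and allegedly wants s.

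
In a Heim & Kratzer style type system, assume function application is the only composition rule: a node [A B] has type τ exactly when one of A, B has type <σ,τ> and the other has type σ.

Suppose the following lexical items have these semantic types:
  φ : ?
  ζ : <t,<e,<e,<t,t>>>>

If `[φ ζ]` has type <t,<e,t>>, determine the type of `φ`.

[φ ζ] must have type <t,<e,t>>. The sister ζ has type <t,<e,<e,<t,t>>>>; that is not a function onto <t,<e,t>>, so φ must be the functor, of type <<t,<e,<e,<t,t>>>>,<t,<e,t>>>.

<<t,<e,<e,<t,t>>>>,<t,<e,t>>>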